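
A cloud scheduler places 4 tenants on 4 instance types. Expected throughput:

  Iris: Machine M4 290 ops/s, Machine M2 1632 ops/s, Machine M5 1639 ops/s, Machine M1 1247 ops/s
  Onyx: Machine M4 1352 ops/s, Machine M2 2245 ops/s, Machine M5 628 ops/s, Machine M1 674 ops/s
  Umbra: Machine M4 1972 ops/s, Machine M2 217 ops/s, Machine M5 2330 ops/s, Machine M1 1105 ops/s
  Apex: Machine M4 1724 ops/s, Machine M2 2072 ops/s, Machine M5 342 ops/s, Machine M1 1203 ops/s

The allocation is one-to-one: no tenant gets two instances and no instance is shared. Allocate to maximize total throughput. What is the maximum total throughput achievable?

Optimal: Iris→Machine M1 (1247 ops/s), Onyx→Machine M2 (2245 ops/s), Umbra→Machine M5 (2330 ops/s), Apex→Machine M4 (1724 ops/s) — total 1247+2245+2330+1724 = 7546 ops/s.
Row-greedy (each tenant in turn takes its best remaining instance) gives 7059 ops/s, worse by 487.
Next-best assignment: Iris→Machine M5, Onyx→Machine M2, Umbra→Machine M4, Apex→Machine M1 = 7059 ops/s.
Swapping Umbra↔Onyx (Umbra→Machine M2 217 ops/s, Onyx→Machine M5 628 ops/s) loses 3730.

Max total: 7546 ops/s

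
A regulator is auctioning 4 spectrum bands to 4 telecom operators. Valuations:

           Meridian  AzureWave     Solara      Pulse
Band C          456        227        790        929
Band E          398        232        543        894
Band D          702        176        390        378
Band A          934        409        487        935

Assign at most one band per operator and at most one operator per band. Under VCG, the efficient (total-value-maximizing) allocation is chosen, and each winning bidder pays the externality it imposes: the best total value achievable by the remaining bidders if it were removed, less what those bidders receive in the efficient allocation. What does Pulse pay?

Pulse pays $55M.

Efficient allocation: Meridian→Band D ($702M), AzureWave→Band A ($409M), Solara→Band C ($790M), Pulse→Band E ($894M); total welfare W = $2795M.
Pulse receives Band E at value $894M, so the others get W − 894 = $1901M.
Without Pulse: best allocation of the remaining 3 bidders over all 4 bands is Meridian→Band A ($934M), AzureWave→Band E ($232M), Solara→Band C ($790M), total $1956M.
VCG payment = (others' best without Pulse) − (others' welfare with Pulse) = 1956 − 1901 = $55M.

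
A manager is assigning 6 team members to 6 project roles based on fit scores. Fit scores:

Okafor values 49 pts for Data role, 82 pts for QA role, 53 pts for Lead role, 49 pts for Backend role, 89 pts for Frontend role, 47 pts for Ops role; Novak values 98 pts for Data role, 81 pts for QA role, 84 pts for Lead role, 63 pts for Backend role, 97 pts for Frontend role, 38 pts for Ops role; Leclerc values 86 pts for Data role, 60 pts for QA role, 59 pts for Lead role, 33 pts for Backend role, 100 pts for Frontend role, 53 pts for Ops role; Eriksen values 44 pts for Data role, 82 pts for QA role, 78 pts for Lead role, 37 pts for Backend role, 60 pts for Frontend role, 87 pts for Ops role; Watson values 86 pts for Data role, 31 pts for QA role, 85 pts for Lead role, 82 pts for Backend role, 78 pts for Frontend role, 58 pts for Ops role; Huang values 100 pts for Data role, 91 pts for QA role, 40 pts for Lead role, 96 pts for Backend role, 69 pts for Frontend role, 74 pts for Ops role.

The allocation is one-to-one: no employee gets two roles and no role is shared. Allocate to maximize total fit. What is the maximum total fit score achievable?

Optimal: Okafor→QA role (82 pts), Novak→Data role (98 pts), Leclerc→Frontend role (100 pts), Eriksen→Ops role (87 pts), Watson→Lead role (85 pts), Huang→Backend role (96 pts) — total 82+98+100+87+85+96 = 548 pts.
Column-greedy (each role in turn goes to its best remaining employee) gives 517 pts, worse by 31.

Maximum total: 548 pts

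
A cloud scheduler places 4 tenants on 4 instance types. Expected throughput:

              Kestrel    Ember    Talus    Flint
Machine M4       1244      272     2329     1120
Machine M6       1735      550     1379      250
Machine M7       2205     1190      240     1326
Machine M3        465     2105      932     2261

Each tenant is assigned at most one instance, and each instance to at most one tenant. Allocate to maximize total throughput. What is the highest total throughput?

Max total: 7515 ops/s

Optimal: Kestrel→Machine M6 (1735 ops/s), Ember→Machine M7 (1190 ops/s), Talus→Machine M4 (2329 ops/s), Flint→Machine M3 (2261 ops/s) — total 1735+1190+2329+2261 = 7515 ops/s.
Column-greedy (each instance in turn goes to its best remaining tenant) gives 7495 ops/s, worse by 20.
Next-best assignment: Kestrel→Machine M6, Ember→Machine M3, Talus→Machine M4, Flint→Machine M7 = 7495 ops/s.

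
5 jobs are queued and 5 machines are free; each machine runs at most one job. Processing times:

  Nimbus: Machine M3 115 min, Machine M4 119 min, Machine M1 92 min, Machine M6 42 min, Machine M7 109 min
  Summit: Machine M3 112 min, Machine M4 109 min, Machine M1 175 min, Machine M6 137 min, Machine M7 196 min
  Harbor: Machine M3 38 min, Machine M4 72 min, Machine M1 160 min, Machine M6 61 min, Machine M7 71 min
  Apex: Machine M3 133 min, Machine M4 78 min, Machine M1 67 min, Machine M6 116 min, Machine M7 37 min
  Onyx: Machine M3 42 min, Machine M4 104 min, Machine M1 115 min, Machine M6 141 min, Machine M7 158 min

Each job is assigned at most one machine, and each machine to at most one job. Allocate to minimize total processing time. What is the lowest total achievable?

Min total: 331 min

Optimal: Nimbus→Machine M6 (42 min), Summit→Machine M4 (109 min), Harbor→Machine M7 (71 min), Apex→Machine M1 (67 min), Onyx→Machine M3 (42 min) — total 42+109+71+67+42 = 331 min.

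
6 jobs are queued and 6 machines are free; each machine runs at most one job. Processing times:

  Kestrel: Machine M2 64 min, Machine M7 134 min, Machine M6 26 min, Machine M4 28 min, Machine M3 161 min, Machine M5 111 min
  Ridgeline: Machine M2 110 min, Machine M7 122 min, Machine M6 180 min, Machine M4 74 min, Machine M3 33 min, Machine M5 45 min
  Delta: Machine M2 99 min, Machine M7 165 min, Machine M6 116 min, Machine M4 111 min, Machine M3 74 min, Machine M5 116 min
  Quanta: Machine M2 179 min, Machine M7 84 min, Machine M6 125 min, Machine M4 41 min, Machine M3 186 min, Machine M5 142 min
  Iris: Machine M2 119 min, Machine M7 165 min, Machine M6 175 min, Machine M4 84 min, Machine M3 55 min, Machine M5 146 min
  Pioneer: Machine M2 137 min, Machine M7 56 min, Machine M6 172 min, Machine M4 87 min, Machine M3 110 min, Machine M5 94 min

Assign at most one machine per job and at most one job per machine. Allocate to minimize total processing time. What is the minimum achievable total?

This is a one-to-one assignment (minimum-cost bipartite matching).
Optimal: Kestrel→Machine M6 (26 min), Ridgeline→Machine M5 (45 min), Delta→Machine M2 (99 min), Quanta→Machine M4 (41 min), Iris→Machine M3 (55 min), Pioneer→Machine M7 (56 min) — total 26+45+99+41+55+56 = 322 min.
Row-greedy (each job in turn takes its cheapest remaining machine) gives 401 min, worse by 79.
Next-best assignment: Kestrel→Machine M6, Ridgeline→Machine M5, Delta→Machine M3, Quanta→Machine M4, Iris→Machine M2, Pioneer→Machine M7 = 361 min.

Min total: 322 min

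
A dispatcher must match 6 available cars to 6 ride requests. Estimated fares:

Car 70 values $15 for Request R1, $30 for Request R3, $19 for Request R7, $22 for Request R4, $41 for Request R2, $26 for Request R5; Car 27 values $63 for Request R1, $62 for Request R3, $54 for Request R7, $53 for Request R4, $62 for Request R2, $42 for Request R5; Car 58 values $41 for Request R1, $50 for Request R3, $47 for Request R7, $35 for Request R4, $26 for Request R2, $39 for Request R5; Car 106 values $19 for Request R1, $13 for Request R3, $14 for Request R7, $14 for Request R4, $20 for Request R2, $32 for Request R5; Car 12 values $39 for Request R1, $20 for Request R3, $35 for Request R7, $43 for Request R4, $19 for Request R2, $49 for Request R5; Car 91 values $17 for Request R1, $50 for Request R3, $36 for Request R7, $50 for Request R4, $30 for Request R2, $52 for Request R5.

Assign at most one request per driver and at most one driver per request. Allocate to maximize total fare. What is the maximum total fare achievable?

This is a one-to-one assignment (maximum-weight bipartite matching).
Optimal: Car 70→Request R2 ($41), Car 27→Request R1 ($63), Car 58→Request R7 ($47), Car 106→Request R5 ($32), Car 12→Request R4 ($43), Car 91→Request R3 ($50) — total 41+63+47+32+43+50 = $276.

Maximum total: $276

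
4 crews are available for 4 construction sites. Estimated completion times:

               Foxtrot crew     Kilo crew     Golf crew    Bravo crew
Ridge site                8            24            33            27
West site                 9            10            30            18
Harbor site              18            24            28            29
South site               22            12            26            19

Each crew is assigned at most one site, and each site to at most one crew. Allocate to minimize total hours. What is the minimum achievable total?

Optimal: Foxtrot crew→Ridge site (8 hours), Kilo crew→West site (10 hours), Golf crew→Harbor site (28 hours), Bravo crew→South site (19 hours) — total 8+10+28+19 = 65 hours.
Row-greedy (each crew in turn takes its cheapest remaining site) gives 73 hours, worse by 8.
Next-best assignment: Foxtrot crew→Ridge site, Kilo crew→South site, Golf crew→Harbor site, Bravo crew→West site = 66 hours.
Swapping Kilo crew↔Foxtrot crew (Kilo crew→Ridge site 24 hours, Foxtrot crew→West site 9 hours) adds 15.

Min total: 65 hours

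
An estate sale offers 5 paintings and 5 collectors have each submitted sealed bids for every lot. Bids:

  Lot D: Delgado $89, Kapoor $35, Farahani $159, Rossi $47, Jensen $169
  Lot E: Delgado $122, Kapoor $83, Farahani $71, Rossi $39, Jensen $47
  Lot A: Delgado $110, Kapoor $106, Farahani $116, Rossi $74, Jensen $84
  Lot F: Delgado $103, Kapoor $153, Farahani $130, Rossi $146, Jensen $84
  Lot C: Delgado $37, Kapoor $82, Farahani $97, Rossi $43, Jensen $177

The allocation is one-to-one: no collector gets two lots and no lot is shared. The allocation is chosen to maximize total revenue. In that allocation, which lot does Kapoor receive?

Kapoor receives Lot A.

This is a one-to-one assignment (maximum-weight bipartite matching).
Optimal: Delgado→Lot E ($122), Kapoor→Lot A ($106), Farahani→Lot D ($159), Rossi→Lot F ($146), Jensen→Lot C ($177) — total 122+106+159+146+177 = $710.
Column-greedy (each lot in turn goes to its best remaining collector) gives $603, worse by 107.
Next-best assignment: Delgado→Lot E, Kapoor→Lot F, Farahani→Lot D, Rossi→Lot A, Jensen→Lot C = $685.
Checked against all permutations: $710 is optimal.
Kapoor's own top lot is Lot F ($153), but forcing Kapoor→Lot F and reassigning the rest optimally gives only $685 — worse by 25.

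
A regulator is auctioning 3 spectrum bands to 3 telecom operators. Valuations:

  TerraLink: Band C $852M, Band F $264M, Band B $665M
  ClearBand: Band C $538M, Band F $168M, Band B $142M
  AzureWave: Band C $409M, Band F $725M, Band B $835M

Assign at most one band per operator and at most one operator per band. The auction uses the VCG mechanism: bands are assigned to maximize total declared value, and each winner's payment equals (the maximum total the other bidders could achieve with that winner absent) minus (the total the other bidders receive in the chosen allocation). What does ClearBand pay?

Efficient allocation: TerraLink→Band B ($665M), ClearBand→Band C ($538M), AzureWave→Band F ($725M); total welfare W = $1928M.
ClearBand receives Band C at value $538M, so the others get W − 538 = $1390M.
Without ClearBand: best allocation of the remaining 2 bidders over all 3 bands is TerraLink→Band C ($852M), AzureWave→Band B ($835M), total $1687M.
VCG payment = (others' best without ClearBand) − (others' welfare with ClearBand) = 1687 − 1390 = $297M.

ClearBand pays $297M.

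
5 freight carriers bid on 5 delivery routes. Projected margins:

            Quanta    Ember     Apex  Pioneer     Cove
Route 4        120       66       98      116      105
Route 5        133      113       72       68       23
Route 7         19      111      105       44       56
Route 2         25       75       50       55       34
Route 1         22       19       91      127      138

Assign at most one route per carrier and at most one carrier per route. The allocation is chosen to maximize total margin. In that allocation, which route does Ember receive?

Ember receives Route 2.

Treat this as an assignment problem: match each carrier to one route.
Optimal: Quanta→Route 5 ($133k), Ember→Route 2 ($75k), Apex→Route 7 ($105k), Pioneer→Route 4 ($116k), Cove→Route 1 ($138k) — total 133+75+105+116+138 = $567k.
Column-greedy (each route in turn goes to its best remaining carrier) gives $531k, worse by 36.
Next-best assignment: Quanta→Route 5, Ember→Route 7, Apex→Route 2, Pioneer→Route 4, Cove→Route 1 = $548k.
Swapping Ember↔Apex (Ember→Route 7 $111k, Apex→Route 2 $50k) loses 19.
Checked against all permutations: $567k is optimal.
Ember's own top route is Route 5 ($113k), but forcing Ember→Route 5 and reassigning the rest optimally gives only $531k — worse by 36.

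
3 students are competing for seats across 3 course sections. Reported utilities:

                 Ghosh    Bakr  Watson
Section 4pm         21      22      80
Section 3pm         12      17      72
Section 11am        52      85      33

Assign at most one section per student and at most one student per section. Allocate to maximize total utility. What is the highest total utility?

Optimal: Ghosh→Section 4pm (21 points), Bakr→Section 11am (85 points), Watson→Section 3pm (72 points) — total 21+85+72 = 178 points.
Column-greedy (each section in turn goes to its best remaining student) gives 149 points, worse by 29.
Every other assignment is strictly worse.

Max total: 178 points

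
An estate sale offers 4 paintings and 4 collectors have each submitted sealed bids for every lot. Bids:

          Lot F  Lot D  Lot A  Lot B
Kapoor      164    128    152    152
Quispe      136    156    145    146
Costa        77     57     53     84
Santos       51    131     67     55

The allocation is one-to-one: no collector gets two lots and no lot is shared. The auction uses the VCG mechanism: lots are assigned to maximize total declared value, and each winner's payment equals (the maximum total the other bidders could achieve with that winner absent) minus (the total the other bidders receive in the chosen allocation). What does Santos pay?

Santos pays $11.

Efficient allocation: Kapoor→Lot F ($164), Quispe→Lot A ($145), Costa→Lot B ($84), Santos→Lot D ($131); total welfare W = $524.
Santos receives Lot D at value $131, so the others get W − 131 = $393.
Without Santos: best allocation of the remaining 3 bidders over all 4 lots is Kapoor→Lot F ($164), Quispe→Lot D ($156), Costa→Lot B ($84), total $404.
VCG payment = (others' best without Santos) − (others' welfare with Santos) = 404 − 393 = $11.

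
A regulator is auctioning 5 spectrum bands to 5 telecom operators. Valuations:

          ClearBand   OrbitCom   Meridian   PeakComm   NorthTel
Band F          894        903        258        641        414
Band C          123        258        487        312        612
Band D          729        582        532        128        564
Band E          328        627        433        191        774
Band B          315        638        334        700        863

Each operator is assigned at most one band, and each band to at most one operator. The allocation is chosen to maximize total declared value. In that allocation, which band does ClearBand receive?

Treat this as an assignment problem: match each operator to one band.
Optimal: ClearBand→Band D ($729M), OrbitCom→Band F ($903M), Meridian→Band C ($487M), PeakComm→Band B ($700M), NorthTel→Band E ($774M) — total 729+903+487+700+774 = $3593M.
Next-best assignment: ClearBand→Band F, OrbitCom→Band D, Meridian→Band C, PeakComm→Band B, NorthTel→Band E = $3437M.
Swapping NorthTel↔OrbitCom (NorthTel→Band F $414M, OrbitCom→Band E $627M) loses 636.
Every other assignment is strictly worse.
ClearBand's own top band is Band F ($894M), but forcing ClearBand→Band F and reassigning the rest optimally gives only $3437M — worse by 156.

ClearBand receives Band D.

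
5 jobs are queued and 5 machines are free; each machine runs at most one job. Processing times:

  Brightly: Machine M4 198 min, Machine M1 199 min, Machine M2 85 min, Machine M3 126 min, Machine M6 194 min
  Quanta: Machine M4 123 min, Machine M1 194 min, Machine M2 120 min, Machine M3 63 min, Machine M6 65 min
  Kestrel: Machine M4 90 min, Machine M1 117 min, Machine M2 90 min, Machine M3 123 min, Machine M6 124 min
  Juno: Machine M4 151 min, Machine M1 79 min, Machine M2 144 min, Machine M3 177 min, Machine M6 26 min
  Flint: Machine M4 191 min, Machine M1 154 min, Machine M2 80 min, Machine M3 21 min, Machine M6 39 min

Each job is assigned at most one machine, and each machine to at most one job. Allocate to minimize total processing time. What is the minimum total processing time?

Optimal: Brightly→Machine M2 (85 min), Quanta→Machine M6 (65 min), Kestrel→Machine M4 (90 min), Juno→Machine M1 (79 min), Flint→Machine M3 (21 min) — total 85+65+90+79+21 = 340 min.
Row-greedy (each job in turn takes its cheapest remaining machine) gives 418 min, worse by 78.
Next-best assignment: Brightly→Machine M2, Quanta→Machine M3, Kestrel→Machine M4, Juno→Machine M1, Flint→Machine M6 = 356 min.
No other one-to-one assignment undercuts 340 min.

Min total: 340 min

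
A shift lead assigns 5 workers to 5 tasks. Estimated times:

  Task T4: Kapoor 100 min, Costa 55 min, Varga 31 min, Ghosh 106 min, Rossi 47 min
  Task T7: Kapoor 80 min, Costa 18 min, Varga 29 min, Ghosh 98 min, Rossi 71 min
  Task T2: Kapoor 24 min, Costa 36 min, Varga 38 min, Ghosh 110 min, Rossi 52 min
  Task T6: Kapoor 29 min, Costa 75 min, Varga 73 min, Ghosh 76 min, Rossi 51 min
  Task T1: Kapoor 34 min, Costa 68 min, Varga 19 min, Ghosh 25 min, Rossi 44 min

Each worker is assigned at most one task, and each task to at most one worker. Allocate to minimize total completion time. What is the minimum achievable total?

Minimum total: 149 min

This is the linear assignment problem.
Optimal: Kapoor→Task T2 (24 min), Costa→Task T7 (18 min), Varga→Task T4 (31 min), Ghosh→Task T1 (25 min), Rossi→Task T6 (51 min) — total 24+18+31+25+51 = 149 min.
Min-entry greedy (repeatedly take the single cheapest remaining cell) gives 184 min, worse by 35.
Next-best assignment: Kapoor→Task T6, Costa→Task T7, Varga→Task T4, Ghosh→Task T1, Rossi→Task T2 = 155 min.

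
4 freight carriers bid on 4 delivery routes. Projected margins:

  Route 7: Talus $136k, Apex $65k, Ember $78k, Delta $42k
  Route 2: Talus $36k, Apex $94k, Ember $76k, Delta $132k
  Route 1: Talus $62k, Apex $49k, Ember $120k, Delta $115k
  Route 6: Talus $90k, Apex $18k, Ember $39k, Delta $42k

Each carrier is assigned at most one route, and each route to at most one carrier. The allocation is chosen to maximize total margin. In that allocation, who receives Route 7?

Apex receives Route 7.

Treat this as an assignment problem: match each carrier to one route.
Optimal: Talus→Route 6 ($90k), Apex→Route 7 ($65k), Ember→Route 1 ($120k), Delta→Route 2 ($132k) — total 90+65+120+132 = $407k.
Next-best assignment: Talus→Route 7, Apex→Route 6, Ember→Route 1, Delta→Route 2 = $406k.
No other one-to-one assignment exceeds $407k.
Apex's own top route is Route 2 ($94k), but forcing Apex→Route 2 and reassigning the rest optimally gives only $392k — worse by 15.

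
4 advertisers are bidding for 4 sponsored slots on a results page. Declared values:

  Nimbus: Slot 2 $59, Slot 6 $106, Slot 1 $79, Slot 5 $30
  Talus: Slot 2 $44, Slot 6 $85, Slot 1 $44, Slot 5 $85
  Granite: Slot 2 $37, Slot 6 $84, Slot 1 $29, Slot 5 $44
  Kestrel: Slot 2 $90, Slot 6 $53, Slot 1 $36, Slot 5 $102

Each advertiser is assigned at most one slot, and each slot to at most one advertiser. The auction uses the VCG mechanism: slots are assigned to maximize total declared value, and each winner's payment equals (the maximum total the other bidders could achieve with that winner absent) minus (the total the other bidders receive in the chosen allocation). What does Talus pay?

Efficient allocation: Nimbus→Slot 1 ($79), Talus→Slot 5 ($85), Granite→Slot 6 ($84), Kestrel→Slot 2 ($90); total welfare W = $338.
Talus receives Slot 5 at value $85, so the others get W − 85 = $253.
Without Talus: best allocation of the remaining 3 bidders over all 4 slots is Nimbus→Slot 1 ($79), Granite→Slot 6 ($84), Kestrel→Slot 5 ($102), total $265.
VCG payment = (others' best without Talus) − (others' welfare with Talus) = 265 − 253 = $12.

Talus pays $12.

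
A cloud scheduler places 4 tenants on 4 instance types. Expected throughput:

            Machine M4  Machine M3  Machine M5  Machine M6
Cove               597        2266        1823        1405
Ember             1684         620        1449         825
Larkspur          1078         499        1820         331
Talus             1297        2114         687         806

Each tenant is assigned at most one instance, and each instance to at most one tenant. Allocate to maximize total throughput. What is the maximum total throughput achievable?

This is the linear assignment problem.
Optimal: Cove→Machine M6 (1405 ops/s), Ember→Machine M4 (1684 ops/s), Larkspur→Machine M5 (1820 ops/s), Talus→Machine M3 (2114 ops/s) — total 1405+1684+1820+2114 = 7023 ops/s.
Max-entry greedy (repeatedly take the single best remaining cell) gives 6576 ops/s, worse by 447.

Maximum total: 7023 ops/s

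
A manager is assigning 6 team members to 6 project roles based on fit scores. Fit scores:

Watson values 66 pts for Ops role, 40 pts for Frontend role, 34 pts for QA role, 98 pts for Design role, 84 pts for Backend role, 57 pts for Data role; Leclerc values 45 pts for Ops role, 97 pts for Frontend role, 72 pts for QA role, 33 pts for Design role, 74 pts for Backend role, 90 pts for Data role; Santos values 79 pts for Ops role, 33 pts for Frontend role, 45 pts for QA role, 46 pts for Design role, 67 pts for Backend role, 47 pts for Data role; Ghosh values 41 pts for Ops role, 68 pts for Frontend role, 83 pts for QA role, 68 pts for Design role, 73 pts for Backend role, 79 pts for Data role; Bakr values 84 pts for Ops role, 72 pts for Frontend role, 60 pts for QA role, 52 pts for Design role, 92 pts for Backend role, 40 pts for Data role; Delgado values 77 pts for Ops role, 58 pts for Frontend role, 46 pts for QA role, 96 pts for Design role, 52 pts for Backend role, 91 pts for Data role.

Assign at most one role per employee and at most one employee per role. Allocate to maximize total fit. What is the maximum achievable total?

Treat this as an assignment problem: match each employee to one role.
Optimal: Watson→Design role (98 pts), Leclerc→Frontend role (97 pts), Santos→Ops role (79 pts), Ghosh→QA role (83 pts), Bakr→Backend role (92 pts), Delgado→Data role (91 pts) — total 98+97+79+83+92+91 = 540 pts.
Column-greedy (each role in turn goes to its best remaining employee) gives 520 pts, worse by 20.
Swapping Leclerc↔Delgado (Leclerc→Data role 90 pts, Delgado→Frontend role 58 pts) loses 40.
Checked against all permutations: 540 pts is optimal.

Maximum total: 540 pts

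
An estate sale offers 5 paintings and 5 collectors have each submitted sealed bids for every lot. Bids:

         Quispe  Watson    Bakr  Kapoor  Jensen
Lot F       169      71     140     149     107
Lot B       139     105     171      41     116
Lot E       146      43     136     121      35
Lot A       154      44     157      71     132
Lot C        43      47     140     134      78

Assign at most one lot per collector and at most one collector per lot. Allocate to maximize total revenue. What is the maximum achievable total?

Maximum total: $676

This is a one-to-one assignment (maximum-weight bipartite matching).
Optimal: Quispe→Lot F ($169), Watson→Lot B ($105), Bakr→Lot E ($136), Kapoor→Lot C ($134), Jensen→Lot A ($132) — total 169+105+136+134+132 = $676.
Checked against all permutations: $676 is optimal.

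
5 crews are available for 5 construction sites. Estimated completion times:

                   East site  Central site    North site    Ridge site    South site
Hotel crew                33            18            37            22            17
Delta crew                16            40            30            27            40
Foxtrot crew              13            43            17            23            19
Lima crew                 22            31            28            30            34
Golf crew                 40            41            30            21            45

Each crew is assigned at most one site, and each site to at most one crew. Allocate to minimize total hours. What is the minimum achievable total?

Treat this as an assignment problem: match each crew to one site.
Optimal: Hotel crew→Central site (18 hours), Delta crew→East site (16 hours), Foxtrot crew→South site (19 hours), Lima crew→North site (28 hours), Golf crew→Ridge site (21 hours) — total 18+16+19+28+21 = 102 hours.
Min-entry greedy (repeatedly take the single cheapest remaining cell) gives 119 hours, worse by 17.
Swapping Delta crew↔Golf crew (Delta crew→Ridge site 27 hours, Golf crew→East site 40 hours) adds 30.
No other one-to-one assignment undercuts 102 hours.

Min total: 102 hours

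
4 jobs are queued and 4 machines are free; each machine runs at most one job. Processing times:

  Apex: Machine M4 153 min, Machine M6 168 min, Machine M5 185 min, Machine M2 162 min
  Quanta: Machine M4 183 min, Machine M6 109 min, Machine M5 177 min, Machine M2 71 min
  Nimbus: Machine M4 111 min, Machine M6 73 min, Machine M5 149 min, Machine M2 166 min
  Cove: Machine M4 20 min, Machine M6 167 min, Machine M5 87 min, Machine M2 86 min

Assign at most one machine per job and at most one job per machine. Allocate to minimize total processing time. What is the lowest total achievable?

Min total: 349 min

This is a one-to-one assignment (minimum-cost bipartite matching).
Optimal: Apex→Machine M5 (185 min), Quanta→Machine M2 (71 min), Nimbus→Machine M6 (73 min), Cove→Machine M4 (20 min) — total 185+71+73+20 = 349 min.
Row-greedy (each job in turn takes its cheapest remaining machine) gives 384 min, worse by 35.
Checked against all permutations: 349 min is optimal.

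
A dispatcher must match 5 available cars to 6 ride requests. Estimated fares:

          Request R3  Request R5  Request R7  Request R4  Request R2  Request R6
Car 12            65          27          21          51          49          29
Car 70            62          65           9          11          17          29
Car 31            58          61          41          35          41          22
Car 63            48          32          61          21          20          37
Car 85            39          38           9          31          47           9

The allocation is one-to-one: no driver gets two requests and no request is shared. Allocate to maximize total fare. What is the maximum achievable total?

Maximum total: $282

Treat this as an assignment problem: match each driver to one request.
Optimal: Car 12→Request R4 ($51), Car 70→Request R3 ($62), Car 31→Request R5 ($61), Car 63→Request R7 ($61), Car 85→Request R2 ($47) — total 51+62+61+61+47 = $282.
Max-entry greedy (repeatedly take the single best remaining cell) gives $273, worse by 9.
Checked against all permutations: $282 is optimal.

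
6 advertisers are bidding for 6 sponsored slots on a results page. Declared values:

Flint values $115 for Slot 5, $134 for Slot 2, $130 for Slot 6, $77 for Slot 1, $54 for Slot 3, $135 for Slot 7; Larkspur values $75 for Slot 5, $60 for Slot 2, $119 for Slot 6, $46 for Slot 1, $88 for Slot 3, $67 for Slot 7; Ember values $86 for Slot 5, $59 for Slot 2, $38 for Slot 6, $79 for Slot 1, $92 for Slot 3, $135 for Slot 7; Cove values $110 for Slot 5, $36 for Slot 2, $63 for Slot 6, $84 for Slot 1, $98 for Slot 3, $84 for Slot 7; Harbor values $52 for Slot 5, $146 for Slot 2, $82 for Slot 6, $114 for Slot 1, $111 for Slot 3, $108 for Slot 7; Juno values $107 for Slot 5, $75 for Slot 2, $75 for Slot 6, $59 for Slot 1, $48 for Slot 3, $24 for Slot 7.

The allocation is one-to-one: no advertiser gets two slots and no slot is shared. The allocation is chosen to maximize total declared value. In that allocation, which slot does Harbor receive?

Harbor receives Slot 1.

Treat this as an assignment problem: match each advertiser to one slot.
Optimal: Flint→Slot 2 ($134), Larkspur→Slot 6 ($119), Ember→Slot 7 ($135), Cove→Slot 3 ($98), Harbor→Slot 1 ($114), Juno→Slot 5 ($107) — total 134+119+135+98+114+107 = $707.
Column-greedy (each slot in turn goes to its best remaining advertiser) gives $580, worse by 127.
Next-best assignment: Flint→Slot 2, Larkspur→Slot 6, Ember→Slot 7, Cove→Slot 1, Harbor→Slot 3, Juno→Slot 5 = $690.
Every other assignment is strictly worse.
Harbor's own top slot is Slot 2 ($146), but forcing Harbor→Slot 2 and reassigning the rest optimally gives only $690 — worse by 17.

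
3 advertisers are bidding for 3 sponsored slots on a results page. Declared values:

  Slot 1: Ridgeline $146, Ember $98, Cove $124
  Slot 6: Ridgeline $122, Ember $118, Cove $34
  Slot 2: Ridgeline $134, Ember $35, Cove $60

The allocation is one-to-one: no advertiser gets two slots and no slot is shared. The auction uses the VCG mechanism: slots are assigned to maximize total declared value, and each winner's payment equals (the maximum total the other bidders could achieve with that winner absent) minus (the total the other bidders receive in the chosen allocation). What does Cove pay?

Efficient allocation: Ridgeline→Slot 2 ($134), Ember→Slot 6 ($118), Cove→Slot 1 ($124); total welfare W = $376.
Cove receives Slot 1 at value $124, so the others get W − 124 = $252.
Without Cove: best allocation of the remaining 2 bidders over all 3 slots is Ridgeline→Slot 1 ($146), Ember→Slot 6 ($118), total $264.
VCG payment = (others' best without Cove) − (others' welfare with Cove) = 264 − 252 = $12.

Cove pays $12.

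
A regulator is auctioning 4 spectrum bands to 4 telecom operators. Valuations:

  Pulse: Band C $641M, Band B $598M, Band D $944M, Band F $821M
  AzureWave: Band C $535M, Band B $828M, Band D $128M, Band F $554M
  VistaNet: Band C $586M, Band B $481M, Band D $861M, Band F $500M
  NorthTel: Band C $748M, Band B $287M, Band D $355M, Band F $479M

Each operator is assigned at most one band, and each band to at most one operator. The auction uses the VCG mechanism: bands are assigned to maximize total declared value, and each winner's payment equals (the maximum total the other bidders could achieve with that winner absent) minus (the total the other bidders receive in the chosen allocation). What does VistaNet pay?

VistaNet pays $123M.

Efficient allocation: Pulse→Band F ($821M), AzureWave→Band B ($828M), VistaNet→Band D ($861M), NorthTel→Band C ($748M); total welfare W = $3258M.
VistaNet receives Band D at value $861M, so the others get W − 861 = $2397M.
Without VistaNet: best allocation of the remaining 3 bidders over all 4 bands is Pulse→Band D ($944M), AzureWave→Band B ($828M), NorthTel→Band C ($748M), total $2520M.
VCG payment = (others' best without VistaNet) − (others' welfare with VistaNet) = 2520 − 2397 = $123M.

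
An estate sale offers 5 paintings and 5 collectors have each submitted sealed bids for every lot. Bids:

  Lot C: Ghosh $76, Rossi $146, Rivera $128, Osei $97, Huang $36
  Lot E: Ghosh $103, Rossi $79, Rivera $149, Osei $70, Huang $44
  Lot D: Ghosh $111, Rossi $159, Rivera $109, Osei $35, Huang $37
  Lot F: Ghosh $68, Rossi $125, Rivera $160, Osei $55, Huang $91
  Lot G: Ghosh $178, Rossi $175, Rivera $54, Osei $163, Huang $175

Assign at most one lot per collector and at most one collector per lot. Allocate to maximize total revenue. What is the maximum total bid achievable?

Optimal: Ghosh→Lot E ($103), Rossi→Lot D ($159), Rivera→Lot F ($160), Osei→Lot C ($97), Huang→Lot G ($175) — total 103+159+160+97+175 = $694.
Row-greedy (each collector in turn takes its best remaining lot) gives $638, worse by 56.
Next-best assignment: Ghosh→Lot G, Rossi→Lot D, Rivera→Lot E, Osei→Lot C, Huang→Lot F = $674.

Max total: $694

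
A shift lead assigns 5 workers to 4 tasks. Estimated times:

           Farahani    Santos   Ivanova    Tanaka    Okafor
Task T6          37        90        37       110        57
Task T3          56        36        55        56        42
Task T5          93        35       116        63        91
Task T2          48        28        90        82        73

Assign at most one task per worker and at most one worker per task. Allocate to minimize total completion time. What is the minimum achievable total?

Minimum total: 162 min

Optimal: Ivanova→Task T6 (37 min), Okafor→Task T3 (42 min), Santos→Task T5 (35 min), Farahani→Task T2 (48 min) — total 37+42+35+48 = 162 min.
Row-greedy (each worker in turn takes its cheapest remaining task) gives 183 min, worse by 21.
Next-best assignment: Farahani→Task T6, Okafor→Task T3, Tanaka→Task T5, Santos→Task T2 = 170 min.
Swapping Okafor↔Farahani (Okafor→Task T2 73 min, Farahani→Task T3 56 min) adds 39.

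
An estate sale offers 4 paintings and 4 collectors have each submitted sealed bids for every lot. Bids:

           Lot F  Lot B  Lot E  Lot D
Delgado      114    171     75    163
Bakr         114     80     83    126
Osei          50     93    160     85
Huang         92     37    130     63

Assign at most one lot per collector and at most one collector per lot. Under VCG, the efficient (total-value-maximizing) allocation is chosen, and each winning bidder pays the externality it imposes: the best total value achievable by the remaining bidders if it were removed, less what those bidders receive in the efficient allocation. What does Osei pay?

Osei pays $38.

Efficient allocation: Delgado→Lot B ($171), Bakr→Lot D ($126), Osei→Lot E ($160), Huang→Lot F ($92); total welfare W = $549.
Osei receives Lot E at value $160, so the others get W − 160 = $389.
Without Osei: best allocation of the remaining 3 bidders over all 4 lots is Delgado→Lot B ($171), Bakr→Lot D ($126), Huang→Lot E ($130), total $427.
VCG payment = (others' best without Osei) − (others' welfare with Osei) = 427 − 389 = $38.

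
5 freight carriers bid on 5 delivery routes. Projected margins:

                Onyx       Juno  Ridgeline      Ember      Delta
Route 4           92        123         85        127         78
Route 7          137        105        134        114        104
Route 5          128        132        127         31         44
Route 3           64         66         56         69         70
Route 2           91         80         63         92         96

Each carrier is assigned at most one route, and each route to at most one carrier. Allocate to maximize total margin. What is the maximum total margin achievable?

Max total: $554k

Optimal: Onyx→Route 2 ($91k), Juno→Route 5 ($132k), Ridgeline→Route 7 ($134k), Ember→Route 4 ($127k), Delta→Route 3 ($70k) — total 91+132+134+127+70 = $554k.
Max-entry greedy (repeatedly take the single best remaining cell) gives $548k, worse by 6.
Next-best assignment: Onyx→Route 7, Juno→Route 3, Ridgeline→Route 5, Ember→Route 4, Delta→Route 2 = $553k.
Every other assignment is strictly worse.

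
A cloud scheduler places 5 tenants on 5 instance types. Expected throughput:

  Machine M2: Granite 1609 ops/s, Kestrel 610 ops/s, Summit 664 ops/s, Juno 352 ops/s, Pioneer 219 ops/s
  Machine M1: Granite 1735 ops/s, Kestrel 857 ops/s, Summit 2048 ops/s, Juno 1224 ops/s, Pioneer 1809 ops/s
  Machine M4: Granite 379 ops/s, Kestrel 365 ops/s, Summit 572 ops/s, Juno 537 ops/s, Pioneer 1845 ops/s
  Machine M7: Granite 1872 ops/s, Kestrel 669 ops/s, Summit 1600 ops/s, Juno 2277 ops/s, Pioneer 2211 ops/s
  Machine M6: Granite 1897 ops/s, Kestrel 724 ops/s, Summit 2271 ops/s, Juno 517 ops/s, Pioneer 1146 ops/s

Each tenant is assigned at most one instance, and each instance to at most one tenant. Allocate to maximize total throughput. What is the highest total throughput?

Optimal: Granite→Machine M2 (1609 ops/s), Kestrel→Machine M1 (857 ops/s), Summit→Machine M6 (2271 ops/s), Juno→Machine M7 (2277 ops/s), Pioneer→Machine M4 (1845 ops/s) — total 1609+857+2271+2277+1845 = 8859 ops/s.
Max-entry greedy (repeatedly take the single best remaining cell) gives 8738 ops/s, worse by 121.
Every other assignment is strictly worse.

Maximum total: 8859 ops/s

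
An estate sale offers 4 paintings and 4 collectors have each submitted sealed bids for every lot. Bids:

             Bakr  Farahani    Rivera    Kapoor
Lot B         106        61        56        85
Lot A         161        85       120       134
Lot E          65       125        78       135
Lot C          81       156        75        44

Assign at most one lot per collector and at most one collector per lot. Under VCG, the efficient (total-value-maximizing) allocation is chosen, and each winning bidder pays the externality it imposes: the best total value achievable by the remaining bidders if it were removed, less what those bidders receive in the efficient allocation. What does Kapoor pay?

Efficient allocation: Bakr→Lot B ($106), Farahani→Lot C ($156), Rivera→Lot A ($120), Kapoor→Lot E ($135); total welfare W = $517.
Kapoor receives Lot E at value $135, so the others get W − 135 = $382.
Without Kapoor: best allocation of the remaining 3 bidders over all 4 lots is Bakr→Lot A ($161), Farahani→Lot C ($156), Rivera→Lot E ($78), total $395.
VCG payment = (others' best without Kapoor) − (others' welfare with Kapoor) = 395 − 382 = $13.

Kapoor pays $13.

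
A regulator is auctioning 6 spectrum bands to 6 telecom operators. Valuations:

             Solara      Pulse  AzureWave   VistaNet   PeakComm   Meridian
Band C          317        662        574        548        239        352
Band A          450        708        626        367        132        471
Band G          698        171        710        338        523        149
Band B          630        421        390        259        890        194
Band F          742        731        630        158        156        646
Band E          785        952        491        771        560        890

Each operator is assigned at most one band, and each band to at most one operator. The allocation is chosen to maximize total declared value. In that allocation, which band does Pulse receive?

Pulse receives Band A.

Optimal: Solara→Band F ($742M), Pulse→Band A ($708M), AzureWave→Band G ($710M), VistaNet→Band C ($548M), PeakComm→Band B ($890M), Meridian→Band E ($890M) — total 742+708+710+548+890+890 = $4488M.
Pulse's own top band is Band E ($952M), but forcing Pulse→Band E and reassigning the rest optimally gives only $4360M — worse by 128.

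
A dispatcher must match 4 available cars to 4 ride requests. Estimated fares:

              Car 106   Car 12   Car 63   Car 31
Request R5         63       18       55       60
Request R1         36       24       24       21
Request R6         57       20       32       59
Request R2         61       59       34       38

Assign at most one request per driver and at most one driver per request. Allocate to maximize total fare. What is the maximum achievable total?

Treat this as an assignment problem: match each driver to one request.
Optimal: Car 106→Request R1 ($36), Car 12→Request R2 ($59), Car 63→Request R5 ($55), Car 31→Request R6 ($59) — total 36+59+55+59 = $209.

Max total: $209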